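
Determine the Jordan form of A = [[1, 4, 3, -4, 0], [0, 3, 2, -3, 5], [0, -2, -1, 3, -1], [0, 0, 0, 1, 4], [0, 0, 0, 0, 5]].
The characteristic polynomial is det(xI - A) = (x - 5)(x - 1)^4, so the eigenvalues are 1 (algebraic multiplicity 4), 5 (algebraic multiplicity 1).

For λ = 1: rank(A - I) = 3, rank((A - I)^2) = 2, rank((A - I)^3) = 1. The eigenspace has dimension 5 - 3 = 2, so there are 2 Jordan blocks; the rank sequence gives block sizes [3, 1].

For λ = 5: algebraic multiplicity 1 gives one 1×1 block.

Assembling the blocks gives the Jordan form J above.

J = [[1, 1, 0, 0, 0], [0, 1, 1, 0, 0], [0, 0, 1, 0, 0], [0, 0, 0, 1, 0], [0, 0, 0, 0, 5]]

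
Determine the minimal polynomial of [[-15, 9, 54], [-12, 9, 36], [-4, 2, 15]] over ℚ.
m_A(x) = (x - 3)^2

The characteristic polynomial factors as (x - 3)^3. The minimal polynomial is ∏(x - λ)^{k_λ} where k_λ is the size of the largest Jordan block at λ.

For λ = 3: rank(A - 3I) = 1, and the largest Jordan block has size 2 (the smallest k with rank((A - 3I)^k) = rank((A - 3I)^(k+1))).

So m_A(x) = (x - 3)^2.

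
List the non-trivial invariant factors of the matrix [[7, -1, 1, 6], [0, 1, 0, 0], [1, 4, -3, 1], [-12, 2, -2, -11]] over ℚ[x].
The Jordan structure of A has elementary divisors (x + 4)^2, (x - 1), (x - 1). Arranging the block sizes at each eigenvalue in decreasing order and taking row products gives the invariant factors.

Invariant factors (smallest first, each dividing the next): x - 1, (x - 1)(x + 4)^2.

Check: the last factor (x - 1)(x + 4)^2 is the minimal polynomial, and the product (x - 1)^2(x + 4)^2 is the characteristic polynomial.

x - 1, (x - 1)(x + 4)^2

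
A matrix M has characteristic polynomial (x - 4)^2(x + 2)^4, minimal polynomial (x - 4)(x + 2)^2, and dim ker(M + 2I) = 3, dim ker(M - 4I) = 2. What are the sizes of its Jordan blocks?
λ = -2: algebraic multiplicity 4 (exponent in χ_M), largest block size 2 (exponent in m_M), 3 blocks (geometric multiplicity). These force block sizes [2, 1, 1].
λ = 4: algebraic multiplicity 2 (exponent in χ_M), largest block size 1 (exponent in m_M), 2 blocks (geometric multiplicity). These force block sizes [1, 1].

Jordan blocks: (-2, 2), (-2, 1), (-2, 1), (4, 1), (4, 1)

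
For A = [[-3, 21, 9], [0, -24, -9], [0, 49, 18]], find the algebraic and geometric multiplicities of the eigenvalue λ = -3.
The characteristic polynomial is (x + 3)^3, so the factor x + 3 appears with exponent 3: the algebraic multiplicity is 3.

rank(A + 3I) = 1, so the eigenspace has dimension 3 - 1 = 2: the geometric multiplicity is 2.

Since 2 < 3, A is not diagonalizable.

algebraic multiplicity 3, geometric multiplicity 2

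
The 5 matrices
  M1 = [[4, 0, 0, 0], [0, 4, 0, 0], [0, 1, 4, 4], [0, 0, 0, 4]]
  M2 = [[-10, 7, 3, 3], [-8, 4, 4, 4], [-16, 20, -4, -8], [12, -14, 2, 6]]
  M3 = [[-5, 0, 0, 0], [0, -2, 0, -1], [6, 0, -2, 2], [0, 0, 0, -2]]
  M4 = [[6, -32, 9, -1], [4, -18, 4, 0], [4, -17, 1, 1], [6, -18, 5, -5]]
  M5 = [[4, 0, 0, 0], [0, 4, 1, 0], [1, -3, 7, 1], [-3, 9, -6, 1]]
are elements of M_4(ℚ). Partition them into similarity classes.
5 classes: {M1}, {M2}, {M3}, {M4}, {M5}

Characteristic polynomials: χ_{M1} = (x - 4)^4, χ_{M2} = x(x - 4)(x + 4)^2, χ_{M3} = (x + 2)^3(x + 5), χ_{M4} = (x + 4)^4, χ_{M5} = (x - 4)^4.

{M1}: invariant factors x - 4, x - 4, (x - 4)^2.

{M2}: invariant factors x(x - 4)(x + 4)^2.

{M3}: invariant factors x + 2, (x + 2)^2(x + 5).

{M4}: invariant factors x + 4, (x + 4)^3.

{M5}: invariant factors x - 4, (x - 4)^3.

Matrices are similar if and only if their invariant-factor lists agree; the partition into similarity classes is {M1}, {M2}, {M3}, {M4}, {M5}.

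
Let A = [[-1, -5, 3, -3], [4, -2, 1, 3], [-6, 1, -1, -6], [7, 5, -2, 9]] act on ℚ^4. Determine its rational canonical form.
The invariant factors of A (the non-unit diagonal entries of the Smith normal form of xI - A over ℚ[x]) are (x - 5)(x^3 - 3), each dividing the next. The characteristic polynomial is their product, (x - 5)(x^3 - 3).

The rational canonical form is the block-diagonal matrix of companion matrices C(f_i):
R = [[0, 0, 0, -15], [1, 0, 0, 3], [0, 1, 0, 0], [0, 0, 1, 5]].

Note the characteristic polynomial does not split into linear factors over ℚ, so A has no Jordan form over ℚ; the rational canonical form exists over any field.

R = [[0, 0, 0, -15], [1, 0, 0, 3], [0, 1, 0, 0], [0, 0, 1, 5]]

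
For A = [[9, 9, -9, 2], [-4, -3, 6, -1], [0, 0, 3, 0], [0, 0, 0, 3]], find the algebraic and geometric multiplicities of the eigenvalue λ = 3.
algebraic multiplicity 4, geometric multiplicity 2

The characteristic polynomial is (x - 3)^4, so the factor x - 3 appears with exponent 4: the algebraic multiplicity is 4.

rank(A - 3I) = 2, so the eigenspace has dimension 4 - 2 = 2: the geometric multiplicity is 2.

Since 2 < 4, A is not diagonalizable.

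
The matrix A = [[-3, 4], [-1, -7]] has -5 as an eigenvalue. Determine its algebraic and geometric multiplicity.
The characteristic polynomial is (x + 5)^2, so the factor x + 5 appears with exponent 2: the algebraic multiplicity is 2.

rank(A + 5I) = 1, so the eigenspace has dimension 2 - 1 = 1: the geometric multiplicity is 1.

Since 1 < 2, A is not diagonalizable.

algebraic multiplicity 2, geometric multiplicity 1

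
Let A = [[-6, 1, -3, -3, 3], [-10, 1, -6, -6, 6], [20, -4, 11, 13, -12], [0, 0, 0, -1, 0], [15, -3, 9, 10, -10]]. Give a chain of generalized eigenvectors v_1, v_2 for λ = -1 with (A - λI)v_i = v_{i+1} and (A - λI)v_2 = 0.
v_1 = [[0, 1, -2, 0, -2]]^T, v_2 = [[1, 2, -4, 0, -3]]^T

We seek v_1 ∈ ker((A + I)^2) \ ker(A + I), then set v_{i+1} = (A + I) v_i.

One such chain is v_1 = [[0, 1, -2, 0, -2]]^T, v_2 = [[1, 2, -4, 0, -3]]^T. Check: (A + I) v_2 = [[0, 0, 0, 0, 0]]^T = 0.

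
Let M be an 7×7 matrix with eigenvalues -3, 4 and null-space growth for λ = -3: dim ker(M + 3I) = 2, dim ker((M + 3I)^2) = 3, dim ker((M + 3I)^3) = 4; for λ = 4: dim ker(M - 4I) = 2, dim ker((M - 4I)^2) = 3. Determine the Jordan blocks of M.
λ = -3: successive nullity increments [2, 1, 1] count blocks of size ≥ k; block sizes are [3, 1].
λ = 4: successive nullity increments [2, 1] count blocks of size ≥ k; block sizes are [2, 1].

Jordan blocks: (-3, 3), (-3, 1), (4, 2), (4, 1)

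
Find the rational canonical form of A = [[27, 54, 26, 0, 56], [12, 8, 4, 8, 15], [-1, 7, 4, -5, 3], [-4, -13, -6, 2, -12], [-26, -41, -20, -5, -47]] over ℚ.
R = [[-3, 0, 0, 0, 0], [0, 0, 0, 0, -18], [0, 1, 0, 0, 15], [0, 0, 1, 0, 7], [0, 0, 0, 1, -3]]

The invariant factors of A (the non-unit diagonal entries of the Smith normal form of xI - A over ℚ[x]) are x + 3, (x - 2)(x - 1)(x + 3)^2, each dividing the next. The characteristic polynomial is their product, (x - 2)(x - 1)(x + 3)^3.

The rational canonical form is the block-diagonal matrix of companion matrices C(f_i):
R = [[-3, 0, 0, 0, 0], [0, 0, 0, 0, -18], [0, 1, 0, 0, 15], [0, 0, 1, 0, 7], [0, 0, 0, 1, -3]].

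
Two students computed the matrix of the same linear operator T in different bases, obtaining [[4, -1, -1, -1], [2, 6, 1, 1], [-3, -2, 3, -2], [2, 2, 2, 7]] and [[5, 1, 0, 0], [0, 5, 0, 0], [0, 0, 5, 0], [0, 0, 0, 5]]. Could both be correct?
No.

Both have characteristic polynomial (x - 5)^4, but the minimal polynomial of A is (x - 5)^3 while the minimal polynomial of B is (x - 5)^2. The minimal polynomial is a similarity invariant, so A and B are not similar.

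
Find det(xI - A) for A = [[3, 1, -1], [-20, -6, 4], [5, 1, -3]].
χ_A(x) = (x + 2)^3

xI - A = [[x - 3, -1, 1], [20, x + 6, -4], [-5, -1, x + 3]].

Expanding det(xI - A) along the first row:
det(xI - A) = + (x - 3)·det([[x + 6, -4], [-1, x + 3]]) - (-1)·det([[20, -4], [-5, x + 3]]) + (1)·det([[20, x + 6], [-5, -1]]).

Evaluating gives χ_A(x) = x^3 + 6x^2 + 12x + 8 = (x + 2)^3.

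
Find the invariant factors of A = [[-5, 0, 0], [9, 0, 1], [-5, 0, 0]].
The Jordan structure of A has elementary divisors (x + 5), x^2. Arranging the block sizes at each eigenvalue in decreasing order and taking row products gives the invariant factors.

Invariant factors (smallest first, each dividing the next): x^2(x + 5).

Check: the last factor x^2(x + 5) is the minimal polynomial, and the product x^2(x + 5) is the characteristic polynomial.

x^2(x + 5)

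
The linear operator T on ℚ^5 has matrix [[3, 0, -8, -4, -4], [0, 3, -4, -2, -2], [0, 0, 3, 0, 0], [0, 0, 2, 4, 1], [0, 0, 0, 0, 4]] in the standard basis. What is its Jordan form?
The characteristic polynomial is det(xI - A) = (x - 4)^2(x - 3)^3, so the eigenvalues are 3 (algebraic multiplicity 3), 4 (algebraic multiplicity 2).

For λ = 3: rank(A - 3I) = 2. The eigenspace has dimension 5 - 2 = 3, so there are 3 Jordan blocks; the rank sequence gives block sizes [1, 1, 1].

For λ = 4: rank(A - 4I) = 4, rank((A - 4I)^2) = 3. The eigenspace has dimension 5 - 4 = 1, so there is 1 Jordan block; the rank sequence gives block sizes [2].

Assembling the blocks gives the Jordan form J above.

J = [[3, 0, 0, 0, 0], [0, 3, 0, 0, 0], [0, 0, 3, 0, 0], [0, 0, 0, 4, 1], [0, 0, 0, 0, 4]]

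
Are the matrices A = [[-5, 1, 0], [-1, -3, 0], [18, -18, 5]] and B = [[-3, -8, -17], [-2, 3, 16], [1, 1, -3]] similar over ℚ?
Yes.

Two matrices over a field are similar if and only if they have the same invariant factors.

Both A and B have characteristic polynomial (x - 5)(x + 4)^2 and minimal polynomial (x - 5)(x + 4)^2. Computing further, both have invariant factors (x - 5)(x + 4)^2. Hence A and B are similar.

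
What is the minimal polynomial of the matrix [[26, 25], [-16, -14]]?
The characteristic polynomial factors as (x - 6)^2. The minimal polynomial is ∏(x - λ)^{k_λ} where k_λ is the size of the largest Jordan block at λ.

For λ = 6: rank(A - 6I) = 1, and the largest Jordan block has size 2 (the smallest k with rank((A - 6I)^k) = rank((A - 6I)^(k+1))).

So m_A(x) = (x - 6)^2.

m_A(x) = (x - 6)^2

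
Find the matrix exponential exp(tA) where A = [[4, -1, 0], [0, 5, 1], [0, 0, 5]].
A has Jordan form J = [[4, 0, 0], [0, 5, 1], [0, 0, 5]] with A = PJP^{-1}, so e^{tA} = P e^{tJ} P^{-1}.

For a Jordan block J_k(λ), e^{tJ_k(λ)} = e^{λt} · (I + tN + t^2 N^2/2! + ... + t^{k-1} N^{k-1}/(k-1)!) where N is the nilpotent superdiagonal part.

Assembling the blocks and conjugating back gives the entries of e^{tA} as shown above.

e^{tA} = [[e^{4*t}, (1 - e^{t})*e^{4*t}, (-t*e^{t} + e^{t} - 1)*e^{4*t}], [0, e^{5*t}, t*e^{5*t}], [0, 0, e^{5*t}]]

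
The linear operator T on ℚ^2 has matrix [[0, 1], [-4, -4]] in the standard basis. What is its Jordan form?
J = [[-2, 1], [0, -2]]

The characteristic polynomial is det(xI - A) = (x + 2)^2, so the eigenvalues are -2 (algebraic multiplicity 2).

For λ = -2: rank(A + 2I) = 1, rank((A + 2I)^2) = 0. The eigenspace has dimension 2 - 1 = 1, so there is 1 Jordan block; the rank sequence gives block sizes [2].

Assembling the blocks gives the Jordan form J above.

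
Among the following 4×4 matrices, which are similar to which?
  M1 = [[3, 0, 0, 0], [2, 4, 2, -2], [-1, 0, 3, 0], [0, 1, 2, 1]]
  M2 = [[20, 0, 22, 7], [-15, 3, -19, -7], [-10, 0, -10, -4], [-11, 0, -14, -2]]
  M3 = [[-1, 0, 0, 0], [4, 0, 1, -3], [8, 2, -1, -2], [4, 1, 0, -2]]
Characteristic polynomials: χ_{M1} = (x - 3)^3(x - 2), χ_{M2} = (x - 3)^3(x - 2), χ_{M3} = (x + 1)^4.

{M1, M2}: invariant factors x - 3, (x - 3)^2(x - 2).

{M3}: invariant factors x + 1, (x + 1)^3.

Matrices are similar if and only if their invariant-factor lists agree; the partition into similarity classes is {M1, M2}, {M3}.

2 classes: {M1, M2}, {M3}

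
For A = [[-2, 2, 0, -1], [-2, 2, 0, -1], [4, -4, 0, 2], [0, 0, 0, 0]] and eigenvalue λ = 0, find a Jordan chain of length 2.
We seek v_1 ∈ ker(A^2) \ ker(A), then set v_{i+1} = A v_i.

One such chain is v_1 = [[0, 1, 0, 3]]^T, v_2 = [[-1, -1, 2, 0]]^T. Check: A v_2 = [[0, 0, 0, 0]]^T = 0.

v_1 = [[0, 1, 0, 3]]^T, v_2 = [[-1, -1, 2, 0]]^T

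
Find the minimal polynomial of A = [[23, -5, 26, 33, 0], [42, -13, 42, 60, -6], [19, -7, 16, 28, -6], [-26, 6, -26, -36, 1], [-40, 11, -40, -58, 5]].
The characteristic polynomial factors as (x - 2)^2(x + 3)^3. The minimal polynomial is ∏(x - λ)^{k_λ} where k_λ is the size of the largest Jordan block at λ.

For λ = -3: rank(A + 3I) = 4, and the largest Jordan block has size 3 (the smallest k with rank((A + 3I)^k) = rank((A + 3I)^(k+1))).
For λ = 2: rank(A - 2I) = 4, and the largest Jordan block has size 2 (the smallest k with rank((A - 2I)^k) = rank((A - 2I)^(k+1))).

So m_A(x) = (x - 2)^2(x + 3)^3.

m_A(x) = (x - 2)^2(x + 3)^3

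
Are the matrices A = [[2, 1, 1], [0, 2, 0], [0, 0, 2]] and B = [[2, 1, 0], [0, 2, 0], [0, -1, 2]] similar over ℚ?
Two matrices over a field are similar if and only if they have the same invariant factors.

Both A and B have characteristic polynomial (x - 2)^3 and minimal polynomial (x - 2)^2. Computing further, both have invariant factors x - 2, (x - 2)^2. Hence A and B are similar.

Yes.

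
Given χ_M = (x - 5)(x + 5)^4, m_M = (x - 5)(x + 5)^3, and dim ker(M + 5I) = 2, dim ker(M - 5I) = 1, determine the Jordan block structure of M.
Jordan blocks: (-5, 3), (-5, 1), (5, 1)

λ = -5: algebraic multiplicity 4 (exponent in χ_M), largest block size 3 (exponent in m_M), 2 blocks (geometric multiplicity). These force block sizes [3, 1].
λ = 5: algebraic multiplicity 1 (exponent in χ_M), largest block size 1 (exponent in m_M), 1 block (geometric multiplicity). This forces block sizes [1].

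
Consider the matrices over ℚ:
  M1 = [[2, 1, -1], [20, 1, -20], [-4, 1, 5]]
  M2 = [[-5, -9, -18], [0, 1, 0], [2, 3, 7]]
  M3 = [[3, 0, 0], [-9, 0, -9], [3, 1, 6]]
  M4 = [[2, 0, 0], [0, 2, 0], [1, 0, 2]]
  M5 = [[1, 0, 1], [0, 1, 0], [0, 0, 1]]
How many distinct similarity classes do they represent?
4 classes: {M1}, {M2, M5}, {M3}, {M4}

Characteristic polynomials: χ_{M1} = (x - 6)(x - 1)^2, χ_{M2} = (x - 1)^3, χ_{M3} = (x - 3)^3, χ_{M4} = (x - 2)^3, χ_{M5} = (x - 1)^3.

{M1}: invariant factors (x - 6)(x - 1)^2.

{M2, M5}: invariant factors x - 1, (x - 1)^2.

{M3}: invariant factors x - 3, (x - 3)^2.

{M4}: invariant factors x - 2, (x - 2)^2.

Matrices are similar if and only if their invariant-factor lists agree; the partition into similarity classes is {M1}, {M2, M5}, {M3}, {M4}.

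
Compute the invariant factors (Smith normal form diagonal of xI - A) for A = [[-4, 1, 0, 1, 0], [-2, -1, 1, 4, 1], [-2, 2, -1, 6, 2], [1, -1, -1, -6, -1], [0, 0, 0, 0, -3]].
The Jordan structure of A has elementary divisors (x + 3)^2, (x + 3)^2, (x + 3). Arranging the block sizes at each eigenvalue in decreasing order and taking row products gives the invariant factors.

Invariant factors (smallest first, each dividing the next): x + 3, (x + 3)^2, (x + 3)^2.

Check: the last factor (x + 3)^2 is the minimal polynomial, and the product (x + 3)^5 is the characteristic polynomial.

x + 3, (x + 3)^2, (x + 3)^2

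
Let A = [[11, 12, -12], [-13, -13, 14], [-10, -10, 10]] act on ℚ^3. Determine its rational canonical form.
R = [[0, 0, -10], [1, 0, -13], [0, 1, 8]]

The invariant factors of A (the non-unit diagonal entries of the Smith normal form of xI - A over ℚ[x]) are (x - 5)(x^2 - 3x - 2), each dividing the next. The characteristic polynomial is their product, (x - 5)(x^2 - 3x - 2).

The rational canonical form is the block-diagonal matrix of companion matrices C(f_i):
R = [[0, 0, -10], [1, 0, -13], [0, 1, 8]].

Note the characteristic polynomial does not split into linear factors over ℚ, so A has no Jordan form over ℚ; the rational canonical form exists over any field.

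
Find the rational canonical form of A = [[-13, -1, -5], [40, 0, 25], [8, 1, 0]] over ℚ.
The invariant factors of A (the non-unit diagonal entries of the Smith normal form of xI - A over ℚ[x]) are x + 5, (x + 3)(x + 5), each dividing the next. The characteristic polynomial is their product, (x + 3)(x + 5)^2.

The rational canonical form is the block-diagonal matrix of companion matrices C(f_i):
R = [[-5, 0, 0], [0, 0, -15], [0, 1, -8]].

R = [[-5, 0, 0], [0, 0, -15], [0, 1, -8]]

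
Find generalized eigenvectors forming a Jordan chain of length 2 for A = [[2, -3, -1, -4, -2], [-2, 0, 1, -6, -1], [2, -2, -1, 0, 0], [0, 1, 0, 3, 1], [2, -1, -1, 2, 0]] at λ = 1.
We seek v_1 ∈ ker((A - I)^2) \ ker(A - I), then set v_{i+1} = (A - I) v_i.

One such chain is v_1 = [[0, 0, 1, 0, 0]]^T, v_2 = [[-1, 1, -2, 0, -1]]^T. Check: (A - I) v_2 = [[0, 0, 0, 0, 0]]^T = 0.

v_1 = [[0, 0, 1, 0, 0]]^T, v_2 = [[-1, 1, -2, 0, -1]]^T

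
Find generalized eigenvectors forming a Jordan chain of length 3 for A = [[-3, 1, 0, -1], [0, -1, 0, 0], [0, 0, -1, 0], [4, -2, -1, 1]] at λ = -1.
We seek v_1 ∈ ker((A + I)^3) \ ker((A + I)^2), then set v_{i+1} = (A + I) v_i.

One such chain is v_1 = [[0, -1, 1, -1]]^T, v_2 = [[0, 0, 0, -1]]^T, v_3 = [[1, 0, 0, -2]]^T. Check: (A + I) v_3 = [[0, 0, 0, 0]]^T = 0.

v_1 = [[0, -1, 1, -1]]^T, v_2 = [[0, 0, 0, -1]]^T, v_3 = [[1, 0, 0, -2]]^T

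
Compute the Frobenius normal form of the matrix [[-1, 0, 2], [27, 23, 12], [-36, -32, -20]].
The invariant factors of A (the non-unit diagonal entries of the Smith normal form of xI - A over ℚ[x]) are (x - 4)(x + 1)^2, each dividing the next. The characteristic polynomial is their product, (x - 4)(x + 1)^2.

The rational canonical form is the block-diagonal matrix of companion matrices C(f_i):
R = [[0, 0, 4], [1, 0, 7], [0, 1, 2]].

R = [[0, 0, 4], [1, 0, 7], [0, 1, 2]]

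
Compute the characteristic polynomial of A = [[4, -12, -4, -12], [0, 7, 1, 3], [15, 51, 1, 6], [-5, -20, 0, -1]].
xI - A = [[x - 4, 12, 4, 12], [0, x - 7, -1, -3], [-15, -51, x - 1, -6], [5, 20, 0, x + 1]].

Expanding det(xI - A) along the first row:
det(xI - A) = + (x - 4)·det([[x - 7, -1, -3], [-51, x - 1, -6], [20, 0, x + 1]]) - (12)·det([[0, -1, -3], [-15, x - 1, -6], [5, 0, x + 1]]) + (4)·det([[0, x - 7, -3], [-15, -51, -6], [5, 20, x + 1]]) - (12)·det([[0, x - 7, -1], [-15, -51, x - 1], [5, 20, 0]]).

Evaluating gives χ_A(x) = x^4 - 11x^3 + 36x^2 - 16x - 64 = (x - 4)^3(x + 1).

χ_A(x) = (x - 4)^3(x + 1)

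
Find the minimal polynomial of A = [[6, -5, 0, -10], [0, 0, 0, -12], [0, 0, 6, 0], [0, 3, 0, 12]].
m_A(x) = (x - 6)^2

The characteristic polynomial factors as (x - 6)^4. The minimal polynomial is ∏(x - λ)^{k_λ} where k_λ is the size of the largest Jordan block at λ.

For λ = 6: rank(A - 6I) = 1, and the largest Jordan block has size 2 (the smallest k with rank((A - 6I)^k) = rank((A - 6I)^(k+1))).

So m_A(x) = (x - 6)^2.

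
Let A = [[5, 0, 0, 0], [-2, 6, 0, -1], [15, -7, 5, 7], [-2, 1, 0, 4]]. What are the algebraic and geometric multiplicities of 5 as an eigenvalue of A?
algebraic multiplicity 4, geometric multiplicity 2

The characteristic polynomial is (x - 5)^4, so the factor x - 5 appears with exponent 4: the algebraic multiplicity is 4.

rank(A - 5I) = 2, so the eigenspace has dimension 4 - 2 = 2: the geometric multiplicity is 2.

Since 2 < 4, A is not diagonalizable.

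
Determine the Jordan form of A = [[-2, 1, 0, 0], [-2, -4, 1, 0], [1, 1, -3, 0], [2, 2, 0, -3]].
J = [[-3, 1, 0, 0], [0, -3, 1, 0], [0, 0, -3, 0], [0, 0, 0, -3]]

The characteristic polynomial is det(xI - A) = (x + 3)^4, so the eigenvalues are -3 (algebraic multiplicity 4).

For λ = -3: rank(A + 3I) = 2, rank((A + 3I)^2) = 1, rank((A + 3I)^3) = 0. The eigenspace has dimension 4 - 2 = 2, so there are 2 Jordan blocks; the rank sequence gives block sizes [3, 1].

Assembling the blocks gives the Jordan form J above.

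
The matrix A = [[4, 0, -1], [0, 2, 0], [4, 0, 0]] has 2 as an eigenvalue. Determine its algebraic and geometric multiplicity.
algebraic multiplicity 3, geometric multiplicity 2

The characteristic polynomial is (x - 2)^3, so the factor x - 2 appears with exponent 3: the algebraic multiplicity is 3.

rank(A - 2I) = 1, so the eigenspace has dimension 3 - 1 = 2: the geometric multiplicity is 2.

Since 2 < 3, A is not diagonalizable.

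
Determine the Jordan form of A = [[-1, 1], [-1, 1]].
The characteristic polynomial is det(xI - A) = x^2, so the eigenvalues are 0 (algebraic multiplicity 2).

For λ = 0: rank(A) = 1, rank(A^2) = 0. The eigenspace has dimension 2 - 1 = 1, so there is 1 Jordan block; the rank sequence gives block sizes [2].

Assembling the blocks gives the Jordan form J above.

J = [[0, 1], [0, 0]]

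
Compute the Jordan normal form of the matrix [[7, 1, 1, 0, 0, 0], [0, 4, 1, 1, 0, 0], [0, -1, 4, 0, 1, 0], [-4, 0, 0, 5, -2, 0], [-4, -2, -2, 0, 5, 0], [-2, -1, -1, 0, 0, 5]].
J = [[5, 1, 0, 0, 0, 0], [0, 5, 1, 0, 0, 0], [0, 0, 5, 0, 0, 0], [0, 0, 0, 5, 1, 0], [0, 0, 0, 0, 5, 0], [0, 0, 0, 0, 0, 5]]

The characteristic polynomial is det(xI - A) = (x - 5)^6, so the eigenvalues are 5 (algebraic multiplicity 6).

For λ = 5: rank(A - 5I) = 3, rank((A - 5I)^2) = 1, rank((A - 5I)^3) = 0. The eigenspace has dimension 6 - 3 = 3, so there are 3 Jordan blocks; the rank sequence gives block sizes [3, 2, 1].

Assembling the blocks gives the Jordan form J above.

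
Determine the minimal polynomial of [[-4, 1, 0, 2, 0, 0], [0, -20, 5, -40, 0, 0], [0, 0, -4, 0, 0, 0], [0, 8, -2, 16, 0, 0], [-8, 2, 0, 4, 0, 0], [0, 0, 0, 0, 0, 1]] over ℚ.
The characteristic polynomial factors as x^2(x - 1)(x + 4)^3. The minimal polynomial is ∏(x - λ)^{k_λ} where k_λ is the size of the largest Jordan block at λ.

For λ = -4: rank(A + 4I) = 5, and the largest Jordan block has size 3 (the smallest k with rank((A + 4I)^k) = rank((A + 4I)^(k+1))).
For λ = 0: rank(A) = 4, and the largest Jordan block has size 1 (the smallest k with rank(A^k) = rank(A^(k+1))).
For λ = 1: rank(A - I) = 5, and the largest Jordan block has size 1 (the smallest k with rank((A - I)^k) = rank((A - I)^(k+1))).

So m_A(x) = x(x - 1)(x + 4)^3.

m_A(x) = x(x - 1)(x + 4)^3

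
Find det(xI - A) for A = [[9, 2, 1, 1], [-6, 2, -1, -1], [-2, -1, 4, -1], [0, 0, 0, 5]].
xI - A = [[x - 9, -2, -1, -1], [6, x - 2, 1, 1], [2, 1, x - 4, 1], [0, 0, 0, x - 5]].

Expanding det(xI - A) along the first row:
det(xI - A) = + (x - 9)·det([[x - 2, 1, 1], [1, x - 4, 1], [0, 0, x - 5]]) - (-2)·det([[6, 1, 1], [2, x - 4, 1], [0, 0, x - 5]]) + (-1)·det([[6, x - 2, 1], [2, 1, 1], [0, 0, x - 5]]) - (-1)·det([[6, x - 2, 1], [2, 1, x - 4], [0, 0, 0]]).

Evaluating gives χ_A(x) = x^4 - 20x^3 + 150x^2 - 500x + 625 = (x - 5)^4.

χ_A(x) = (x - 5)^4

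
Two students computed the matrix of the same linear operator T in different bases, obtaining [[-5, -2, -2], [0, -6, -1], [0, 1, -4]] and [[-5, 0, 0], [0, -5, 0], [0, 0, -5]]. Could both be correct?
Both have characteristic polynomial (x + 5)^3, but the minimal polynomial of A is (x + 5)^2 while the minimal polynomial of B is x + 5. The minimal polynomial is a similarity invariant, so A and B are not similar.

No.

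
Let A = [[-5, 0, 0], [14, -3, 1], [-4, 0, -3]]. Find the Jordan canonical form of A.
The characteristic polynomial is det(xI - A) = (x + 3)^2(x + 5), so the eigenvalues are -5 (algebraic multiplicity 1), -3 (algebraic multiplicity 2).

For λ = -5: algebraic multiplicity 1 gives one 1×1 block.

For λ = -3: rank(A + 3I) = 2, rank((A + 3I)^2) = 1. The eigenspace has dimension 3 - 2 = 1, so there is 1 Jordan block; the rank sequence gives block sizes [2].

Assembling the blocks gives the Jordan form J above.

J = [[-5, 0, 0], [0, -3, 1], [0, 0, -3]]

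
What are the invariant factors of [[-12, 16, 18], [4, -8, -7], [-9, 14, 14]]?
(x + 2)^3

The Jordan structure of A has elementary divisors (x + 2)^3. Arranging the block sizes at each eigenvalue in decreasing order and taking row products gives the invariant factors.

Invariant factors (smallest first, each dividing the next): (x + 2)^3.

Check: the last factor (x + 2)^3 is the minimal polynomial, and the product (x + 2)^3 is the characteristic polynomial.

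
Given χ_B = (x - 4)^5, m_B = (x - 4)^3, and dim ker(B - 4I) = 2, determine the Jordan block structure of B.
Jordan blocks: (4, 3), (4, 2)

λ = 4: algebraic multiplicity 5 (exponent in χ_B), largest block size 3 (exponent in m_B), 2 blocks (geometric multiplicity). These force block sizes [3, 2].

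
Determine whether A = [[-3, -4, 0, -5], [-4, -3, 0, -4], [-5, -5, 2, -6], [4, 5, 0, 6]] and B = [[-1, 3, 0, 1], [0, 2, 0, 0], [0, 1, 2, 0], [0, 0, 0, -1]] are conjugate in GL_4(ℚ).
Two matrices over a field are similar if and only if they have the same invariant factors.

Both A and B have characteristic polynomial (x - 2)^2(x + 1)^2 and minimal polynomial (x - 2)^2(x + 1)^2. Computing further, both have invariant factors (x - 2)^2(x + 1)^2. Hence A and B are similar.

Yes.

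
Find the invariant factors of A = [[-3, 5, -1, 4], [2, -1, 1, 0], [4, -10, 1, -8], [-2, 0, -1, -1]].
The Jordan structure of A has elementary divisors (x + 1)^3, (x + 1). Arranging the block sizes at each eigenvalue in decreasing order and taking row products gives the invariant factors.

Invariant factors (smallest first, each dividing the next): x + 1, (x + 1)^3.

Check: the last factor (x + 1)^3 is the minimal polynomial, and the product (x + 1)^4 is the characteristic polynomial.

x + 1, (x + 1)^3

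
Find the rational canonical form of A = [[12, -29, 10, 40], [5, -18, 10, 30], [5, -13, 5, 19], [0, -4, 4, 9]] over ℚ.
The invariant factors of A (the non-unit diagonal entries of the Smith normal form of xI - A over ℚ[x]) are x^2 - 4x - 1, x^2 - 4x - 1, each dividing the next. The characteristic polynomial is their product, (x^2 - 4x - 1)^2.

The rational canonical form is the block-diagonal matrix of companion matrices C(f_i):
R = [[0, 1, 0, 0], [1, 4, 0, 0], [0, 0, 0, 1], [0, 0, 1, 4]].

Note the characteristic polynomial does not split into linear factors over ℚ, so A has no Jordan form over ℚ; the rational canonical form exists over any field.

R = [[0, 1, 0, 0], [1, 4, 0, 0], [0, 0, 0, 1], [0, 0, 1, 4]]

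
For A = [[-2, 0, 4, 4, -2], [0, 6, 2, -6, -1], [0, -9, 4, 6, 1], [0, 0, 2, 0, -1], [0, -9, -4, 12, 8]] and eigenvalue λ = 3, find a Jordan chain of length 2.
v_1 = [[0, 0, 1, 0, 1]]^T, v_2 = [[2, 1, 2, 1, 1]]^T

We seek v_1 ∈ ker((A - 3I)^2) \ ker(A - 3I), then set v_{i+1} = (A - 3I) v_i.

One such chain is v_1 = [[0, 0, 1, 0, 1]]^T, v_2 = [[2, 1, 2, 1, 1]]^T. Check: (A - 3I) v_2 = [[0, 0, 0, 0, 0]]^T = 0.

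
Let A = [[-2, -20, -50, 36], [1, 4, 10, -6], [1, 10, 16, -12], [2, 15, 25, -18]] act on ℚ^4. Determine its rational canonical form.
R = [[0, 6, 0, 0], [1, 0, 0, 0], [0, 0, 0, 6], [0, 0, 1, 0]]

The invariant factors of A (the non-unit diagonal entries of the Smith normal form of xI - A over ℚ[x]) are x^2 - 6, x^2 - 6, each dividing the next. The characteristic polynomial is their product, (x^2 - 6)^2.

The rational canonical form is the block-diagonal matrix of companion matrices C(f_i):
R = [[0, 6, 0, 0], [1, 0, 0, 0], [0, 0, 0, 6], [0, 0, 1, 0]].

Note the characteristic polynomial does not split into linear factors over ℚ, so A has no Jordan form over ℚ; the rational canonical form exists over any field.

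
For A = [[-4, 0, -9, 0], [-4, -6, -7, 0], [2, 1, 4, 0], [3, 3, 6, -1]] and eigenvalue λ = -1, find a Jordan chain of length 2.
We seek v_1 ∈ ker((A + I)^2) \ ker(A + I), then set v_{i+1} = (A + I) v_i.

One such chain is v_1 = [[-2, 0, 1, 0]]^T, v_2 = [[-3, 1, 1, 0]]^T. Check: (A + I) v_2 = [[0, 0, 0, 0]]^T = 0.

v_1 = [[-2, 0, 1, 0]]^T, v_2 = [[-3, 1, 1, 0]]^T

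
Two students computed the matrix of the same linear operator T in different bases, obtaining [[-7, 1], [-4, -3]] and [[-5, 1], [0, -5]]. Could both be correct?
Yes.

Two matrices over a field are similar if and only if they have the same invariant factors.

Both A and B have characteristic polynomial (x + 5)^2 and minimal polynomial (x + 5)^2. Computing further, both have invariant factors (x + 5)^2. Hence A and B are similar.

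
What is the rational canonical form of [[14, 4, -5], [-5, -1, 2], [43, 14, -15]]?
The invariant factors of A (the non-unit diagonal entries of the Smith normal form of xI - A over ℚ[x]) are (x + 3)(x^2 - x + 1), each dividing the next. The characteristic polynomial is their product, (x + 3)(x^2 - x + 1).

The rational canonical form is the block-diagonal matrix of companion matrices C(f_i):
R = [[0, 0, -3], [1, 0, 2], [0, 1, -2]].

Note the characteristic polynomial does not split into linear factors over ℚ, so A has no Jordan form over ℚ; the rational canonical form exists over any field.

R = [[0, 0, -3], [1, 0, 2], [0, 1, -2]]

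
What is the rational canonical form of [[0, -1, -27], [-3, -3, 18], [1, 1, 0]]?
R = [[0, 0, -18], [1, 0, -6], [0, 1, -3]]

The invariant factors of A (the non-unit diagonal entries of the Smith normal form of xI - A over ℚ[x]) are (x + 3)(x^2 + 6), each dividing the next. The characteristic polynomial is their product, (x + 3)(x^2 + 6).

The rational canonical form is the block-diagonal matrix of companion matrices C(f_i):
R = [[0, 0, -18], [1, 0, -6], [0, 1, -3]].

Note the characteristic polynomial does not split into linear factors over ℚ, so A has no Jordan form over ℚ; the rational canonical form exists over any field.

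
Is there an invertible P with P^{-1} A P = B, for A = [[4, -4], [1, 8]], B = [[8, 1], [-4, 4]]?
Two matrices over a field are similar if and only if they have the same invariant factors.

Both A and B have characteristic polynomial (x - 6)^2 and minimal polynomial (x - 6)^2. Computing further, both have invariant factors (x - 6)^2. Hence A and B are similar.

Yes.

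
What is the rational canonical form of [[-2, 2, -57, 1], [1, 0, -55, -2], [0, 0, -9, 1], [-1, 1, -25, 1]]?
The invariant factors of A (the non-unit diagonal entries of the Smith normal form of xI - A over ℚ[x]) are (x + 1)^2(x + 4)^2, each dividing the next. The characteristic polynomial is their product, (x + 1)^2(x + 4)^2.

The rational canonical form is the block-diagonal matrix of companion matrices C(f_i):
R = [[0, 0, 0, -16], [1, 0, 0, -40], [0, 1, 0, -33], [0, 0, 1, -10]].

R = [[0, 0, 0, -16], [1, 0, 0, -40], [0, 1, 0, -33], [0, 0, 1, -10]]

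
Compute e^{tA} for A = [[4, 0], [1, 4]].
A has Jordan form J = [[4, 1], [0, 4]] with A = PJP^{-1}, so e^{tA} = P e^{tJ} P^{-1}.

For a Jordan block J_k(λ), e^{tJ_k(λ)} = e^{λt} · (I + tN + t^2 N^2/2! + ... + t^{k-1} N^{k-1}/(k-1)!) where N is the nilpotent superdiagonal part.

Assembling the blocks and conjugating back gives the entries of e^{tA} as shown above.

e^{tA} = [[e^{4*t}, 0], [t*e^{4*t}, e^{4*t}]]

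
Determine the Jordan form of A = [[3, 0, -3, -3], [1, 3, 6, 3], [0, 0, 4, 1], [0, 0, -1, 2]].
The characteristic polynomial is det(xI - A) = (x - 3)^4, so the eigenvalues are 3 (algebraic multiplicity 4).

For λ = 3: rank(A - 3I) = 2, rank((A - 3I)^2) = 0. The eigenspace has dimension 4 - 2 = 2, so there are 2 Jordan blocks; the rank sequence gives block sizes [2, 2].

Assembling the blocks gives the Jordan form J above.

J = [[3, 1, 0, 0], [0, 3, 0, 0], [0, 0, 3, 1], [0, 0, 0, 3]]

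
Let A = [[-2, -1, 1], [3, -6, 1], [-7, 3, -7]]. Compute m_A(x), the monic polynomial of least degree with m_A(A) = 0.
m_A(x) = (x + 5)^3

The characteristic polynomial factors as (x + 5)^3. The minimal polynomial is ∏(x - λ)^{k_λ} where k_λ is the size of the largest Jordan block at λ.

For λ = -5: rank(A + 5I) = 2, and the largest Jordan block has size 3 (the smallest k with rank((A + 5I)^k) = rank((A + 5I)^(k+1))).

So m_A(x) = (x + 5)^3.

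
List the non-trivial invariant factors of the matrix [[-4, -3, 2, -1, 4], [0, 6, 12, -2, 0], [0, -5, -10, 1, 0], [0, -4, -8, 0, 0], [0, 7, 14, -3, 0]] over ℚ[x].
The Jordan structure of A has elementary divisors (x + 4), (x + 4), x^2, x. Arranging the block sizes at each eigenvalue in decreasing order and taking row products gives the invariant factors.

Invariant factors (smallest first, each dividing the next): x(x + 4), x^2(x + 4).

Check: the last factor x^2(x + 4) is the minimal polynomial, and the product x^3(x + 4)^2 is the characteristic polynomial.

x(x + 4), x^2(x + 4)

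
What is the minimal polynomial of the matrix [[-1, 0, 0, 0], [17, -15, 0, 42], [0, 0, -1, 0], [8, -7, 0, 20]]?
m_A(x) = (x - 6)(x + 1)^2

The characteristic polynomial factors as (x - 6)(x + 1)^3. The minimal polynomial is ∏(x - λ)^{k_λ} where k_λ is the size of the largest Jordan block at λ.

For λ = -1: rank(A + I) = 2, and the largest Jordan block has size 2 (the smallest k with rank((A + I)^k) = rank((A + I)^(k+1))).
For λ = 6: rank(A - 6I) = 3, and the largest Jordan block has size 1 (the smallest k with rank((A - 6I)^k) = rank((A - 6I)^(k+1))).

So m_A(x) = (x - 6)(x + 1)^2.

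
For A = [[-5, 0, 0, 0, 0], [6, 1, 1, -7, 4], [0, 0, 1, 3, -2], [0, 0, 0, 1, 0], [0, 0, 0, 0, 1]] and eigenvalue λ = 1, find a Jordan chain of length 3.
v_1 = [[0, 0, 1, 1, 1]]^T, v_2 = [[0, -2, 1, 0, 0]]^T, v_3 = [[0, 1, 0, 0, 0]]^T

We seek v_1 ∈ ker((A - I)^3) \ ker((A - I)^2), then set v_{i+1} = (A - I) v_i.

One such chain is v_1 = [[0, 0, 1, 1, 1]]^T, v_2 = [[0, -2, 1, 0, 0]]^T, v_3 = [[0, 1, 0, 0, 0]]^T. Check: (A - I) v_3 = [[0, 0, 0, 0, 0]]^T = 0.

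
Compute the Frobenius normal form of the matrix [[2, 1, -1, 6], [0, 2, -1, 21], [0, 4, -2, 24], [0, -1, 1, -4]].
R = [[2, 0, 0, 0], [0, 0, 0, 18], [0, 1, 0, 3], [0, 0, 1, -4]]

The invariant factors of A (the non-unit diagonal entries of the Smith normal form of xI - A over ℚ[x]) are x - 2, (x - 2)(x + 3)^2, each dividing the next. The characteristic polynomial is their product, (x - 2)^2(x + 3)^2.

The rational canonical form is the block-diagonal matrix of companion matrices C(f_i):
R = [[2, 0, 0, 0], [0, 0, 0, 18], [0, 1, 0, 3], [0, 0, 1, -4]].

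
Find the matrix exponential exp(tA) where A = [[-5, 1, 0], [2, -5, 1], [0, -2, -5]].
A has Jordan form J = [[-5, 1, 0], [0, -5, 1], [0, 0, -5]] with A = PJP^{-1}, so e^{tA} = P e^{tJ} P^{-1}.

For a Jordan block J_k(λ), e^{tJ_k(λ)} = e^{λt} · (I + tN + t^2 N^2/2! + ... + t^{k-1} N^{k-1}/(k-1)!) where N is the nilpotent superdiagonal part.

Assembling the blocks and conjugating back gives the entries of e^{tA} as shown above.

e^{tA} = [[(t^2 + 1)*e^{-5*t}, t*e^{-5*t}, t^2*e^{-5*t}/2], [2*t*e^{-5*t}, e^{-5*t}, t*e^{-5*t}], [-2*t^2*e^{-5*t}, -2*t*e^{-5*t}, (1 - t^2)*e^{-5*t}]]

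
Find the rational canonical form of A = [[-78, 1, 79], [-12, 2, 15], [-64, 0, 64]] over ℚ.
The invariant factors of A (the non-unit diagonal entries of the Smith normal form of xI - A over ℚ[x]) are (x + 4)^3, each dividing the next. The characteristic polynomial is their product, (x + 4)^3.

The rational canonical form is the block-diagonal matrix of companion matrices C(f_i):
R = [[0, 0, -64], [1, 0, -48], [0, 1, -12]].

R = [[0, 0, -64], [1, 0, -48], [0, 1, -12]]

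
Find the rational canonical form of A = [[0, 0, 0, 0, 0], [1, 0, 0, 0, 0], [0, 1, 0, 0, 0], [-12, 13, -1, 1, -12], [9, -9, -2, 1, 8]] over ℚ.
R = [[0, 0, 0, 0, 0], [1, 0, 0, 0, 0], [0, 1, 0, 0, 0], [0, 0, 1, 0, -20], [0, 0, 0, 1, 9]]

The invariant factors of A (the non-unit diagonal entries of the Smith normal form of xI - A over ℚ[x]) are x^3(x - 5)(x - 4), each dividing the next. The characteristic polynomial is their product, x^3(x - 5)(x - 4).

The rational canonical form is the block-diagonal matrix of companion matrices C(f_i):
R = [[0, 0, 0, 0, 0], [1, 0, 0, 0, 0], [0, 1, 0, 0, 0], [0, 0, 1, 0, -20], [0, 0, 0, 1, 9]].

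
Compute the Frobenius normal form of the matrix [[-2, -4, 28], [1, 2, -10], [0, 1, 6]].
R = [[0, 0, 8], [1, 0, -10], [0, 1, 6]]

The invariant factors of A (the non-unit diagonal entries of the Smith normal form of xI - A over ℚ[x]) are (x - 4)(x^2 - 2x + 2), each dividing the next. The characteristic polynomial is their product, (x - 4)(x^2 - 2x + 2).

The rational canonical form is the block-diagonal matrix of companion matrices C(f_i):
R = [[0, 0, 8], [1, 0, -10], [0, 1, 6]].

Note the characteristic polynomial does not split into linear factors over ℚ, so A has no Jordan form over ℚ; the rational canonical form exists over any field.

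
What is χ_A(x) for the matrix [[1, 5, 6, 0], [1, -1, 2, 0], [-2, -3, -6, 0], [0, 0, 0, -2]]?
χ_A(x) = (x + 2)^4

xI - A = [[x - 1, -5, -6, 0], [-1, x + 1, -2, 0], [2, 3, x + 6, 0], [0, 0, 0, x + 2]].

Expanding det(xI - A) along the first row:
det(xI - A) = + (x - 1)·det([[x + 1, -2, 0], [3, x + 6, 0], [0, 0, x + 2]]) - (-5)·det([[-1, -2, 0], [2, x + 6, 0], [0, 0, x + 2]]) + (-6)·det([[-1, x + 1, 0], [2, 3, 0], [0, 0, x + 2]]) - (0)·det([[-1, x + 1, -2], [2, 3, x + 6], [0, 0, 0]]).

Evaluating gives χ_A(x) = x^4 + 8x^3 + 24x^2 + 32x + 16 = (x + 2)^4.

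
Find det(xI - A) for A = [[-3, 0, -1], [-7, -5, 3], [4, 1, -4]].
xI - A = [[x + 3, 0, 1], [7, x + 5, -3], [-4, -1, x + 4]].

Expanding det(xI - A) along the first row:
det(xI - A) = + (x + 3)·det([[x + 5, -3], [-1, x + 4]]) - (0)·det([[7, -3], [-4, x + 4]]) + (1)·det([[7, x + 5], [-4, -1]]).

Evaluating gives χ_A(x) = x^3 + 12x^2 + 48x + 64 = (x + 4)^3.

χ_A(x) = (x + 4)^3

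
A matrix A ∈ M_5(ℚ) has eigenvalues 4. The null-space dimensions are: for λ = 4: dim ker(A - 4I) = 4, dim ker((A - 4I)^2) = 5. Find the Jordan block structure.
λ = 4: successive nullity increments [4, 1] count blocks of size ≥ k; block sizes are [2, 1, 1, 1].

Jordan blocks: (4, 2), (4, 1), (4, 1), (4, 1)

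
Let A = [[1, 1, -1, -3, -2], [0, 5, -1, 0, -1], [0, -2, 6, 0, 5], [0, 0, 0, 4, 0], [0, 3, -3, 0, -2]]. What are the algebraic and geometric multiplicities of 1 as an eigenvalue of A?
algebraic multiplicity 2, geometric multiplicity 1

The characteristic polynomial is (x - 4)^3(x - 1)^2, so the factor x - 1 appears with exponent 2: the algebraic multiplicity is 2.

rank(A - I) = 4, so the eigenspace has dimension 5 - 4 = 1: the geometric multiplicity is 1.

Since 1 < 2, A is not diagonalizable.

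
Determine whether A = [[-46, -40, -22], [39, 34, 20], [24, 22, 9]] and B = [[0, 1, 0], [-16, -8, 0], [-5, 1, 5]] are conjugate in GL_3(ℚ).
Two matrices over a field are similar if and only if they have the same invariant factors.

Both A and B have characteristic polynomial (x - 5)(x + 4)^2 and minimal polynomial (x - 5)(x + 4)^2. Computing further, both have invariant factors (x - 5)(x + 4)^2. Hence A and B are similar.

Yes.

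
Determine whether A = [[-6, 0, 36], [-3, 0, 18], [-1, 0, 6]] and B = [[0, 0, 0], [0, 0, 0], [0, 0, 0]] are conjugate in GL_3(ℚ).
No.

Both have characteristic polynomial x^3, but the minimal polynomial of A is x^2 while the minimal polynomial of B is x. The minimal polynomial is a similarity invariant, so A and B are not similar.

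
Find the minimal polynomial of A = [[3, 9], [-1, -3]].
m_A(x) = x^2

The characteristic polynomial factors as x^2. The minimal polynomial is ∏(x - λ)^{k_λ} where k_λ is the size of the largest Jordan block at λ.

For λ = 0: rank(A) = 1, and the largest Jordan block has size 2 (the smallest k with rank(A^k) = rank(A^(k+1))).

So m_A(x) = x^2.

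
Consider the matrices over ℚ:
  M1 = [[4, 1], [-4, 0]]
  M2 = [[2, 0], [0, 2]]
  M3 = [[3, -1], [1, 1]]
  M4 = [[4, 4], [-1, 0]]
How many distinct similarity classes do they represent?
2 classes: {M1, M3, M4}, {M2}

Characteristic polynomials: χ_{M1} = (x - 2)^2, χ_{M2} = (x - 2)^2, χ_{M3} = (x - 2)^2, χ_{M4} = (x - 2)^2.

{M1, M3, M4}: invariant factors (x - 2)^2.

{M2}: invariant factors x - 2, x - 2.

Matrices are similar if and only if their invariant-factor lists agree; the partition into similarity classes is {M1, M3, M4}, {M2}.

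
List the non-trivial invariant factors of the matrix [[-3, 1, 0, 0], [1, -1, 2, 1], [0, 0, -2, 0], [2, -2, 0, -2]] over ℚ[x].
The Jordan structure of A has elementary divisors (x + 2)^3, (x + 2). Arranging the block sizes at each eigenvalue in decreasing order and taking row products gives the invariant factors.

Invariant factors (smallest first, each dividing the next): x + 2, (x + 2)^3.

Check: the last factor (x + 2)^3 is the minimal polynomial, and the product (x + 2)^4 is the characteristic polynomial.

x + 2, (x + 2)^3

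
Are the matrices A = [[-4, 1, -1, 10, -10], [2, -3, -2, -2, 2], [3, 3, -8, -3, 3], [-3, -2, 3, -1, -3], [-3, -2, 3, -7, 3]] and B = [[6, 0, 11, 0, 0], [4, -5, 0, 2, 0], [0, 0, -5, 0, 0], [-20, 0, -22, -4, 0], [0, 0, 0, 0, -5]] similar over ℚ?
No.

Both have characteristic polynomial (x - 6)(x + 4)(x + 5)^3, but the minimal polynomial of A is (x - 6)(x + 4)(x + 5)^2 while the minimal polynomial of B is (x - 6)(x + 4)(x + 5). The minimal polynomial is a similarity invariant, so A and B are not similar.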